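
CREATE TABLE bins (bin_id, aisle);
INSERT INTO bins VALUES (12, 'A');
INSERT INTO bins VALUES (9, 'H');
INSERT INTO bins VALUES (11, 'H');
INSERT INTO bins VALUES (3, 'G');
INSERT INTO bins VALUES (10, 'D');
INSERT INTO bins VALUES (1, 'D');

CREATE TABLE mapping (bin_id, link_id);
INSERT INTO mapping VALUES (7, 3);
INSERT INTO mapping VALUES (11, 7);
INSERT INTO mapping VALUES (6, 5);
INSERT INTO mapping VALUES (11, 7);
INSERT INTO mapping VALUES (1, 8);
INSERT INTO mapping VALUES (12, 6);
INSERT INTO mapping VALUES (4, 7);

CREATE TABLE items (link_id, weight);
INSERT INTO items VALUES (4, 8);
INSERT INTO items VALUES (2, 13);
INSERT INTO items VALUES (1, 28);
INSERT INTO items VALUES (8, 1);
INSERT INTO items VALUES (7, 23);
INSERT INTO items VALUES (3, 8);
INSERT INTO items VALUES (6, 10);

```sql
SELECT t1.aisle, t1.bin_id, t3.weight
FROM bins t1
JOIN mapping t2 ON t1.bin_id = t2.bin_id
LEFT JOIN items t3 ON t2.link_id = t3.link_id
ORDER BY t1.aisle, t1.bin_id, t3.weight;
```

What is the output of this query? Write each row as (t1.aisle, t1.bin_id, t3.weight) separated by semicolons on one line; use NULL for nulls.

(A, 12, 10); (D, 1, 1); (H, 11, 23); (H, 11, 23)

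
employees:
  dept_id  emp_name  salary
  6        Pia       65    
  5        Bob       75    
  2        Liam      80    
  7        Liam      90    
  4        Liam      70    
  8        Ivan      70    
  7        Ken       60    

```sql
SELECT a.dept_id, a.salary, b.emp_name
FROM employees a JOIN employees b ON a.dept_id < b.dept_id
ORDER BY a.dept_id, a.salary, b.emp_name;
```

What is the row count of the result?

20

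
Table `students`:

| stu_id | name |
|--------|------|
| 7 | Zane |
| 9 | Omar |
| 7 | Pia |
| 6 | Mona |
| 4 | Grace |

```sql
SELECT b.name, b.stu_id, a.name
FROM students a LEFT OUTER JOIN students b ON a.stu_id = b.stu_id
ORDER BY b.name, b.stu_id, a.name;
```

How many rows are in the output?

LEFT JOIN keeps every row from `students a`; unmatched rows get NULL for `students b`'s columns.
Matching on a.stu_id = b.stu_id.
- stu_id=7: 2 matching b row(s), so 2 row(s) emitted.
- stu_id=9: 1 matching b row(s), so 1 row(s) emitted.
- stu_id=7: 2 matching b row(s), so 2 row(s) emitted.
- stu_id=6: 1 matching b row(s), so 1 row(s) emitted.
- stu_id=4: 1 matching b row(s), so 1 row(s) emitted.
Total: 7 rows.

7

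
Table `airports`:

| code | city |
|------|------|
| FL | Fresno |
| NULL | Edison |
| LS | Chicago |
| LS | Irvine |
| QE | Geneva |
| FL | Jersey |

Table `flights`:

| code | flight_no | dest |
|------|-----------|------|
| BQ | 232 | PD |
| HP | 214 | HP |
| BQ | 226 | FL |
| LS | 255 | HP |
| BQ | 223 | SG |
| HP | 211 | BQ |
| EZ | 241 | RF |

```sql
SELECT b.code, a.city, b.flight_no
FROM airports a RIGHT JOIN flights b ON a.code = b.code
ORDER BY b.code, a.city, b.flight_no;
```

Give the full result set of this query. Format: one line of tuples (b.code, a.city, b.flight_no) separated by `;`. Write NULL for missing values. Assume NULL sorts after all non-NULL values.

RIGHT JOIN keeps every row from `flights`; unmatched rows get NULL for `airports`'s columns.
Matching on a.code = b.code. A NULL in a compared column never satisfies the condition.
- a (code=FL) has no partner in b.
- a (code=NULL) has no partner in b.
- a (code=LS) pairs with 1 row(s) of b.
- a (code=LS) pairs with 1 row(s) of b.
- a (code=QE) has no partner in b.
- a (code=FL) has no partner in b.
- plus 6 unmatched b row(s), each kept with NULL a columns.
After projecting and ordering:
b.code | a.city | b.flight_no
BQ | NULL | 223
BQ | NULL | 226
BQ | NULL | 232
EZ | NULL | 241
HP | NULL | 211
HP | NULL | 214
LS | Chicago | 255
LS | Irvine | 255

(BQ, NULL, 223); (BQ, NULL, 226); (BQ, NULL, 232); (EZ, NULL, 241); (HP, NULL, 211); (HP, NULL, 214); (LS, Chicago, 255); (LS, Irvine, 255)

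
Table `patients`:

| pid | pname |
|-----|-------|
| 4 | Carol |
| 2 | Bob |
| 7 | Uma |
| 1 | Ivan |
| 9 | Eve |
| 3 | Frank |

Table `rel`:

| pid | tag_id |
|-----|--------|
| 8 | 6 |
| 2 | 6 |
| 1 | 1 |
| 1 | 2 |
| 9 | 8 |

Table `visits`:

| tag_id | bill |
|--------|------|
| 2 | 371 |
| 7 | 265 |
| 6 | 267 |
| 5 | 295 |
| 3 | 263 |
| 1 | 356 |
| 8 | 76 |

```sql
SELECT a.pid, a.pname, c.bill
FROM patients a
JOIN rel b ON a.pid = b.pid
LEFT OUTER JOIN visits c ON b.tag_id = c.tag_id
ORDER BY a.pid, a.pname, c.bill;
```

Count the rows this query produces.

Evaluate left to right. First `patients a INNER JOIN rel b` on pid: 4 row(s).
Then LEFT JOIN `visits c` on tag_id: each of those 4 rows is kept; rows whose b.tag_id has no match in c get NULL for c's columns.
Result: 4 row(s).

4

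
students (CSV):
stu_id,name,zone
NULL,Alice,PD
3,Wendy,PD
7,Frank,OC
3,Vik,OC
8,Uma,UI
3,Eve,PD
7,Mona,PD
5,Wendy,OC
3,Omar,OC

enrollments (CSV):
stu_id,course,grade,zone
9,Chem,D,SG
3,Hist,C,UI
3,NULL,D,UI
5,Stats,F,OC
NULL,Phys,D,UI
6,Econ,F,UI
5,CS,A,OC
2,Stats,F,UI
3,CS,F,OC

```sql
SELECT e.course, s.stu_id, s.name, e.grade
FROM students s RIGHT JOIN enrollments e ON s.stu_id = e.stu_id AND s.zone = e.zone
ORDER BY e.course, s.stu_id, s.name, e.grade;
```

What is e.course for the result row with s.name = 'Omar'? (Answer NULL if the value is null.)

CS

RIGHT JOIN keeps every row from `enrollments`; unmatched rows get NULL for `students`'s columns.
Matching on s.stu_id = e.stu_id AND s.zone = e.zone. A NULL in a compared column never satisfies the condition.
- stu_id=NULL, zone=PD: no matching e row.
- stu_id=3, zone=PD: no matching e row.
- stu_id=7, zone=OC: no matching e row.
- stu_id=3, zone=OC: 1 matching e row(s), so 1 row(s) emitted.
- stu_id=8, zone=UI: no matching e row.
- stu_id=3, zone=PD: no matching e row.
- stu_id=7, zone=PD: no matching e row.
- stu_id=5, zone=OC: 2 matching e row(s), so 2 row(s) emitted.
- stu_id=3, zone=OC: 1 matching e row(s), so 1 row(s) emitted.
- plus 6 unmatched e row(s), each kept with NULL s columns.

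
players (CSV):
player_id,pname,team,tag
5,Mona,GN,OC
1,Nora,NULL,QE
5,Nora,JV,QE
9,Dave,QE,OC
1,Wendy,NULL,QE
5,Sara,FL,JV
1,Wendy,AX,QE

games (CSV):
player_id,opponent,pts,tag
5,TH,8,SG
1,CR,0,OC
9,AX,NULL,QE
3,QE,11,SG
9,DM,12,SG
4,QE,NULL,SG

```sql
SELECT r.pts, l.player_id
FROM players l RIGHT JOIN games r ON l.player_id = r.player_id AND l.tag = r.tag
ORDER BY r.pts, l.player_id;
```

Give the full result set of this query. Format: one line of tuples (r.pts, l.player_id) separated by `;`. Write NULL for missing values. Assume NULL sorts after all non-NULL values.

RIGHT JOIN keeps every row from `games`; unmatched rows get NULL for `players`'s columns.
Matching on l.player_id = r.player_id AND l.tag = r.tag.
Matched pairs: 0; unmatched r rows kept: 6.

(0, NULL); (8, NULL); (11, NULL); (12, NULL); (NULL, NULL); (NULL, NULL)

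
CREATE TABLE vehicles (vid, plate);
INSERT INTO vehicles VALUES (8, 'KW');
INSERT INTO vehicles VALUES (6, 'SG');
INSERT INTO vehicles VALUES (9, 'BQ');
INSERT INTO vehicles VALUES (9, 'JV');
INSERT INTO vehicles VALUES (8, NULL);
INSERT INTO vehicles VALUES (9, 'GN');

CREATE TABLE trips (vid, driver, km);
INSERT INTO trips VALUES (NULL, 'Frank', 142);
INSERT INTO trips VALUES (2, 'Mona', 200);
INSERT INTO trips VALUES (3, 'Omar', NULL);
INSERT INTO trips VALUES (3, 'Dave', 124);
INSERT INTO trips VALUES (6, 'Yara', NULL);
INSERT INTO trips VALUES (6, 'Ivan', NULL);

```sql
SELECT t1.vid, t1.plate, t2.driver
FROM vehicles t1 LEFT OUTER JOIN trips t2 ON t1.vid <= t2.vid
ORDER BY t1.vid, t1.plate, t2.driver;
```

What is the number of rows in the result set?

7

LEFT JOIN keeps every row from `vehicles`; unmatched rows get NULL for `trips`'s columns.
Matching on t1.vid <= t2.vid. A NULL in a compared column never satisfies the condition.
- t1 (vid=8) has no partner → padded with NULL.
- t1 (vid=6) pairs with 2 row(s) of t2.
- t1 (vid=9) has no partner → padded with NULL.
- t1 (vid=9) has no partner → padded with NULL.
- t1 (vid=8) has no partner → padded with NULL.
- t1 (vid=9) has no partner → padded with NULL.
Total: 2 matched + 5 padded = 7 rows.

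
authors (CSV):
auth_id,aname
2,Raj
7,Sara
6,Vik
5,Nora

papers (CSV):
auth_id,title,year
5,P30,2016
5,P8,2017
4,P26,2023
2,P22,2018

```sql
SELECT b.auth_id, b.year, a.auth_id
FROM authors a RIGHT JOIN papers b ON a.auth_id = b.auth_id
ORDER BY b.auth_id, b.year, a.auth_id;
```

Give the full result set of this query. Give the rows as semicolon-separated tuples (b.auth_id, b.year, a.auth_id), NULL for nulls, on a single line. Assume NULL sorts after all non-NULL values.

(2, 2018, 2); (4, 2023, NULL); (5, 2016, 5); (5, 2017, 5)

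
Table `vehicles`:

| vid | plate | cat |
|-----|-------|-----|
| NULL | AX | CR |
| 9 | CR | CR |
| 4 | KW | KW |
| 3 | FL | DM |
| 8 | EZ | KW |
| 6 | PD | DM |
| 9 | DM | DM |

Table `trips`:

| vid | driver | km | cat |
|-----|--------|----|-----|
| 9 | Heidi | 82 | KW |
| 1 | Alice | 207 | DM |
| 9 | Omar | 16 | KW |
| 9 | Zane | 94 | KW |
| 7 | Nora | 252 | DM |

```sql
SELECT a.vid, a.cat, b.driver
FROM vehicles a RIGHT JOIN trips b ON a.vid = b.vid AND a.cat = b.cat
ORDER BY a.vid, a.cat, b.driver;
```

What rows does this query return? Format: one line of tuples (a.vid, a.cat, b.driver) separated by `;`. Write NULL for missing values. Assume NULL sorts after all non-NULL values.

(NULL, NULL, Alice); (NULL, NULL, Heidi); (NULL, NULL, Nora); (NULL, NULL, Omar); (NULL, NULL, Zane)

RIGHT JOIN keeps every row from `trips`; unmatched rows get NULL for `vehicles`'s columns.
Matching on a.vid = b.vid AND a.cat = b.cat. A NULL in a compared column never satisfies the condition.
- a (vid=NULL, cat=CR) has no partner in b.
- a (vid=9, cat=CR) has no partner in b.
- a (vid=4, cat=KW) has no partner in b.
- a (vid=3, cat=DM) has no partner in b.
- a (vid=8, cat=KW) has no partner in b.
- a (vid=6, cat=DM) has no partner in b.
- a (vid=9, cat=DM) has no partner in b.
- 5 row(s) from b found no a partner → padded with NULL.
After projecting and ordering:
a.vid | a.cat | b.driver
NULL | NULL | Alice
NULL | NULL | Heidi
NULL | NULL | Nora
NULL | NULL | Omar
NULL | NULL | Zane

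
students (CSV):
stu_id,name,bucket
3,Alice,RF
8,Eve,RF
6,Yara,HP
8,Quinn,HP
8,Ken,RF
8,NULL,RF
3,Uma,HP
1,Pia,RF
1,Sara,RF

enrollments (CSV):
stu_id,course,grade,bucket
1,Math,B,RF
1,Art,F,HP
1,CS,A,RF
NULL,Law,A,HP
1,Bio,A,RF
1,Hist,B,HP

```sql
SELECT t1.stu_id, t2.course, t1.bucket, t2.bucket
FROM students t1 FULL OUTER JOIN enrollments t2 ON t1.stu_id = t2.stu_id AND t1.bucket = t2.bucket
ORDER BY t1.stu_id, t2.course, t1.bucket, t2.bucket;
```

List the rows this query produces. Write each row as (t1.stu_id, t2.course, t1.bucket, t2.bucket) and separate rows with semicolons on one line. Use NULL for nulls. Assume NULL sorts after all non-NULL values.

FULL OUTER JOIN keeps every row from both sides; unmatched rows get NULL for the other side's columns.
Matching on t1.stu_id = t2.stu_id AND t1.bucket = t2.bucket. A NULL in a compared column never satisfies the condition.
Matched pairs: 6; unmatched t1 rows kept: 7; unmatched t2 rows kept: 3.

(1, Bio, RF, RF); (1, Bio, RF, RF); (1, CS, RF, RF); (1, CS, RF, RF); (1, Math, RF, RF); (1, Math, RF, RF); (3, NULL, HP, NULL); (3, NULL, RF, NULL); (6, NULL, HP, NULL); (8, NULL, HP, NULL); (8, NULL, RF, NULL); (8, NULL, RF, NULL); (8, NULL, RF, NULL); (NULL, Art, NULL, HP); (NULL, Hist, NULL, HP); (NULL, Law, NULL, HP)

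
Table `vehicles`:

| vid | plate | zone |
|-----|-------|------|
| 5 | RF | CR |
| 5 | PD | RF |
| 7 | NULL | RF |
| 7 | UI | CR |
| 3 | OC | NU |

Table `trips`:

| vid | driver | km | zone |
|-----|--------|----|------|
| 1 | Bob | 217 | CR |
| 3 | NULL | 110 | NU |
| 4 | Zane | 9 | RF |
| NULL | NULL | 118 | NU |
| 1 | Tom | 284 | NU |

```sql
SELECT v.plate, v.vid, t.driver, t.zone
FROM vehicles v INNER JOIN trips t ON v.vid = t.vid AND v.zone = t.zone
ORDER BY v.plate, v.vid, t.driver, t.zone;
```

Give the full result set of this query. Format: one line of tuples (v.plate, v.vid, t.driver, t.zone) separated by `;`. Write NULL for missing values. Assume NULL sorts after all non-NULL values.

INNER JOIN keeps only pairs where the ON condition holds.
Matching on v.vid = t.vid AND v.zone = t.zone. A NULL in a compared column never satisfies the condition.
- vid=5, zone=CR: no matching t row, dropped.
- vid=5, zone=RF: no matching t row, dropped.
- vid=7, zone=RF: no matching t row, dropped.
- vid=7, zone=CR: no matching t row, dropped.
- vid=3, zone=NU: 1 matching t row(s), so 1 row(s) emitted.
After projecting and ordering:
v.plate | v.vid | t.driver | t.zone
OC | 3 | NULL | NU

(OC, 3, NULL, NU)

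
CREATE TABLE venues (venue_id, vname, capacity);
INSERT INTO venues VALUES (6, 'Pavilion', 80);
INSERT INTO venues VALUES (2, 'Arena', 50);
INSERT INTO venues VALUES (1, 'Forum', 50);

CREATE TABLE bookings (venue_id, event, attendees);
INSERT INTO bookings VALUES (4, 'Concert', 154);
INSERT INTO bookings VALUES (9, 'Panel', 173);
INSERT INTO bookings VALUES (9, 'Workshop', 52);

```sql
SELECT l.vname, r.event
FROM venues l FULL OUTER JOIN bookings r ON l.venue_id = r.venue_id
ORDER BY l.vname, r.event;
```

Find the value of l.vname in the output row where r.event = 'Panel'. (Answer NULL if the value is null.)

FULL OUTER JOIN keeps every row from both sides; unmatched rows get NULL for the other side's columns.
Matching on l.venue_id = r.venue_id.
- l (venue_id=6) has no partner → padded with NULL.
- l (venue_id=2) has no partner → padded with NULL.
- l (venue_id=1) has no partner → padded with NULL.
- plus 3 unmatched r row(s), each kept with NULL l columns.

NULL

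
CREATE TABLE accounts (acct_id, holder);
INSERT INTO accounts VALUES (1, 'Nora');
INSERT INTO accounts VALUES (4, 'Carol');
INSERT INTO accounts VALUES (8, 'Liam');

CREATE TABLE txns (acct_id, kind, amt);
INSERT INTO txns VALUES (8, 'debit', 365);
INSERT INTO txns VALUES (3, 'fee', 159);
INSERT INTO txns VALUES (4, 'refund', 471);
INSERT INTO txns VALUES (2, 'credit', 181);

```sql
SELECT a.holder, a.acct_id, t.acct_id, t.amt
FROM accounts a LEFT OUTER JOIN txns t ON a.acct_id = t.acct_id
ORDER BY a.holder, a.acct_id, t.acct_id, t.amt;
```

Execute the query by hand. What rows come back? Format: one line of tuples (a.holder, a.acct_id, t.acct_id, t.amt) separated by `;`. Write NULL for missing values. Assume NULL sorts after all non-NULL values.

LEFT JOIN keeps every row from `accounts`; unmatched rows get NULL for `txns`'s columns.
Matching on a.acct_id = t.acct_id.
- a[0] acct_id=1 → no match; kept with NULLs on the t side.
- a[1] acct_id=4 → 1 match(es) in t → 1 row(s).
- a[2] acct_id=8 → 1 match(es) in t → 1 row(s).
After projecting and ordering:
a.holder | a.acct_id | t.acct_id | t.amt
Carol | 4 | 4 | 471
Liam | 8 | 8 | 365
Nora | 1 | NULL | NULL

(Carol, 4, 4, 471); (Liam, 8, 8, 365); (Nora, 1, NULL, NULL)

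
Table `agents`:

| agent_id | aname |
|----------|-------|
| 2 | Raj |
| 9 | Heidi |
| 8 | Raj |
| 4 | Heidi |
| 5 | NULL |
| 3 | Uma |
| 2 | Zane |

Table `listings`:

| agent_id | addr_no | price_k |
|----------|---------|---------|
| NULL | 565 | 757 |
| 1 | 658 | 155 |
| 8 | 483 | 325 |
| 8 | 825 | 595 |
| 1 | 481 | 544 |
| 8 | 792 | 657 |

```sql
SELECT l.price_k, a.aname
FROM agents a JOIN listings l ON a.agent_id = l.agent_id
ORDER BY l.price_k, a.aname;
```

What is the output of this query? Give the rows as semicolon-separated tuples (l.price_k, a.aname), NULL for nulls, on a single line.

INNER JOIN keeps only pairs where the ON condition holds.
Matching on a.agent_id = l.agent_id. A NULL in a compared column never satisfies the condition.
- agent_id=2: no matching l row, dropped.
- agent_id=9: no matching l row, dropped.
- agent_id=8: 3 matching l row(s), so 3 row(s) emitted.
- agent_id=4: no matching l row, dropped.
- agent_id=5: no matching l row, dropped.
- agent_id=3: no matching l row, dropped.
- agent_id=2: no matching l row, dropped.
After projecting and ordering:
l.price_k | a.aname
325 | Raj
595 | Raj
657 | Raj

(325, Raj); (595, Raj); (657, Raj)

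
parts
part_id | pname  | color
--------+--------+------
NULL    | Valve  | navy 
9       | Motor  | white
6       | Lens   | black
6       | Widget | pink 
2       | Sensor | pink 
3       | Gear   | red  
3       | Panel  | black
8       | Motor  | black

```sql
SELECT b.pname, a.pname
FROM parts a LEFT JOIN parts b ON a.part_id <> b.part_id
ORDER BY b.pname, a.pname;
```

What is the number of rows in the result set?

LEFT JOIN keeps every row from `parts a`; unmatched rows get NULL for `parts b`'s columns.
Matching on a.part_id <> b.part_id. A NULL in a compared column never satisfies the condition.
Matched pairs: 38; unmatched a rows kept: 1.
Total: 38 matched + 1 padded = 39 rows.

39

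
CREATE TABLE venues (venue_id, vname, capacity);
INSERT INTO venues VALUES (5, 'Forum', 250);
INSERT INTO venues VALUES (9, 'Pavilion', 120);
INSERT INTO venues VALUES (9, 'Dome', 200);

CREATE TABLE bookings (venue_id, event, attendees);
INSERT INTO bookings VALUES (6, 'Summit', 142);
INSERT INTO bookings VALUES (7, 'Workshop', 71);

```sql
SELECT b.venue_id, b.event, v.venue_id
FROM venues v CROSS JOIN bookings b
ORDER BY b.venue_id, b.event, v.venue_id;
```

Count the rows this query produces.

CROSS JOIN pairs every row of `venues` with every row of `bookings`: 3 × 2 = 6 rows.

6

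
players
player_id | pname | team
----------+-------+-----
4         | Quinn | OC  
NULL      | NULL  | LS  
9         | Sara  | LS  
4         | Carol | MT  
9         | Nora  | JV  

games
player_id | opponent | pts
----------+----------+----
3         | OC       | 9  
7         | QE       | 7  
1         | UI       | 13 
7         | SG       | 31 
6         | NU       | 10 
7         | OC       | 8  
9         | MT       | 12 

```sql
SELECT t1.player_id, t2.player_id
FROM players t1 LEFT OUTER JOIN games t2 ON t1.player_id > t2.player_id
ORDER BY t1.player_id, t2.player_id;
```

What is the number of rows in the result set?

17

LEFT JOIN keeps every row from `players`; unmatched rows get NULL for `games`'s columns.
Matching on t1.player_id > t2.player_id. A NULL in a compared column never satisfies the condition.
- player_id=4: 2 matching t2 row(s), so 2 row(s) emitted.
- player_id=NULL: no t2 row matches, row kept with t2 columns NULL.
- player_id=9: 6 matching t2 row(s), so 6 row(s) emitted.
- player_id=4: 2 matching t2 row(s), so 2 row(s) emitted.
- player_id=9: 6 matching t2 row(s), so 6 row(s) emitted.
Total: 16 matched + 1 padded = 17 rows.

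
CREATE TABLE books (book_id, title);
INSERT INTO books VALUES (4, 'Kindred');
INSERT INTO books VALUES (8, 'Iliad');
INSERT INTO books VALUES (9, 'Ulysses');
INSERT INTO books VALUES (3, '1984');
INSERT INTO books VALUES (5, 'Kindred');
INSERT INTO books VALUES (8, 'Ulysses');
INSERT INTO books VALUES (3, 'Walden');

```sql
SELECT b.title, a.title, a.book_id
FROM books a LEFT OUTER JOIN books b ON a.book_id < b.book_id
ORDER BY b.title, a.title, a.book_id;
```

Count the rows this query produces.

LEFT JOIN keeps every row from `books a`; unmatched rows get NULL for `books b`'s columns.
Matching on a.book_id < b.book_id.
Matched pairs: 19; unmatched a rows kept: 1.
Total: 19 matched + 1 padded = 20 rows.

20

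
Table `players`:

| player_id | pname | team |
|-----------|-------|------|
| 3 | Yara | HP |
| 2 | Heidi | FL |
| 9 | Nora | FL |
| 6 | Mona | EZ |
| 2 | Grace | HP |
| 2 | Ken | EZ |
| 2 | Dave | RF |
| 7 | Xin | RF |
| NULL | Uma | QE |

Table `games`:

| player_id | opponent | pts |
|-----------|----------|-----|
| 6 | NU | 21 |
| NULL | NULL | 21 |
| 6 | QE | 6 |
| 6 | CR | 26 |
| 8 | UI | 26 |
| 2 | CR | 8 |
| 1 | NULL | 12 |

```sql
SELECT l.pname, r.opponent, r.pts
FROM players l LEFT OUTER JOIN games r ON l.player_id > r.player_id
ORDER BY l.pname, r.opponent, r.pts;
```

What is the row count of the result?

LEFT JOIN keeps every row from `players`; unmatched rows get NULL for `games`'s columns.
Matching on l.player_id > r.player_id. A NULL in a compared column never satisfies the condition.
- player_id=3: 2 matching r row(s), so 2 row(s) emitted.
- player_id=2: 1 matching r row(s), so 1 row(s) emitted.
- player_id=9: 6 matching r row(s), so 6 row(s) emitted.
- player_id=6: 2 matching r row(s), so 2 row(s) emitted.
- player_id=2: 1 matching r row(s), so 1 row(s) emitted.
- player_id=2: 1 matching r row(s), so 1 row(s) emitted.
- player_id=2: 1 matching r row(s), so 1 row(s) emitted.
- player_id=7: 5 matching r row(s), so 5 row(s) emitted.
- player_id=NULL: no r row matches, row kept with r columns NULL.
Total: 19 matched + 1 padded = 20 rows.

20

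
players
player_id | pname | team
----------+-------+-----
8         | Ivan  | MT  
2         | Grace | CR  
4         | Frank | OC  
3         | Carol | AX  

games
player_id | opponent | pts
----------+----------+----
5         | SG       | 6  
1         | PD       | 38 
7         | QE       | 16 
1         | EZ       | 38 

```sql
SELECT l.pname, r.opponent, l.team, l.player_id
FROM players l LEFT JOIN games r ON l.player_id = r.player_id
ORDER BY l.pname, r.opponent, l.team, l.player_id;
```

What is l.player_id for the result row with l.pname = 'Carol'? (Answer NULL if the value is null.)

LEFT JOIN keeps every row from `players`; unmatched rows get NULL for `games`'s columns.
Matching on l.player_id = r.player_id.
- l[0] player_id=8 → no match; kept with NULLs on the r side.
- l[1] player_id=2 → no match; kept with NULLs on the r side.
- l[2] player_id=4 → no match; kept with NULLs on the r side.
- l[3] player_id=3 → no match; kept with NULLs on the r side.

3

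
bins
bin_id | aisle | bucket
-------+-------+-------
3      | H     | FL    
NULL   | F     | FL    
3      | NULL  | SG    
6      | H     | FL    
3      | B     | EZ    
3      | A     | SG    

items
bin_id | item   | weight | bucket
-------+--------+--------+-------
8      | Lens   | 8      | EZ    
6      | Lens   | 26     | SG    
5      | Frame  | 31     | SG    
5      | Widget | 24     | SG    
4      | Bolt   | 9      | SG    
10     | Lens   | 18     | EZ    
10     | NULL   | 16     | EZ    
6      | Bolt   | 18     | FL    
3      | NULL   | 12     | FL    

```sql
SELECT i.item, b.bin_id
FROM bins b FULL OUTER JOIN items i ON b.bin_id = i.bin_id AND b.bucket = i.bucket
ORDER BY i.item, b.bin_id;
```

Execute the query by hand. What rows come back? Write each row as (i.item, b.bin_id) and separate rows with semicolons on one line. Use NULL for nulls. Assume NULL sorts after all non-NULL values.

(Bolt, 6); (Bolt, NULL); (Frame, NULL); (Lens, NULL); (Lens, NULL); (Lens, NULL); (Widget, NULL); (NULL, 3); (NULL, 3); (NULL, 3); (NULL, 3); (NULL, NULL); (NULL, NULL)

FULL OUTER JOIN keeps every row from both sides; unmatched rows get NULL for the other side's columns.
Matching on b.bin_id = i.bin_id AND b.bucket = i.bucket. A NULL in a compared column never satisfies the condition.
- b (bin_id=3, bucket=FL) pairs with 1 row(s) of i.
- b (bin_id=NULL, bucket=FL) has no partner → padded with NULL.
- b (bin_id=3, bucket=SG) has no partner → padded with NULL.
- b (bin_id=6, bucket=FL) pairs with 1 row(s) of i.
- b (bin_id=3, bucket=EZ) has no partner → padded with NULL.
- b (bin_id=3, bucket=SG) has no partner → padded with NULL.
- 7 row(s) from i found no b partner → padded with NULL.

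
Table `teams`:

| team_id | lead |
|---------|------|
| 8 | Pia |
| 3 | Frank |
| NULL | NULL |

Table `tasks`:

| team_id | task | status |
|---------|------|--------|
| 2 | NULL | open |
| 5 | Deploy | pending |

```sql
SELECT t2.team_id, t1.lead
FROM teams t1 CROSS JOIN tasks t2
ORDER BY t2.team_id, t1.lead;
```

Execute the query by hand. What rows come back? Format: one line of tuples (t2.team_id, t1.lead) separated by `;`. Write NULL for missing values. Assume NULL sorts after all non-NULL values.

(2, Frank); (2, Pia); (2, NULL); (5, Frank); (5, Pia); (5, NULL)

CROSS JOIN pairs every row of `teams` with every row of `tasks`: 3 × 2 = 6 rows.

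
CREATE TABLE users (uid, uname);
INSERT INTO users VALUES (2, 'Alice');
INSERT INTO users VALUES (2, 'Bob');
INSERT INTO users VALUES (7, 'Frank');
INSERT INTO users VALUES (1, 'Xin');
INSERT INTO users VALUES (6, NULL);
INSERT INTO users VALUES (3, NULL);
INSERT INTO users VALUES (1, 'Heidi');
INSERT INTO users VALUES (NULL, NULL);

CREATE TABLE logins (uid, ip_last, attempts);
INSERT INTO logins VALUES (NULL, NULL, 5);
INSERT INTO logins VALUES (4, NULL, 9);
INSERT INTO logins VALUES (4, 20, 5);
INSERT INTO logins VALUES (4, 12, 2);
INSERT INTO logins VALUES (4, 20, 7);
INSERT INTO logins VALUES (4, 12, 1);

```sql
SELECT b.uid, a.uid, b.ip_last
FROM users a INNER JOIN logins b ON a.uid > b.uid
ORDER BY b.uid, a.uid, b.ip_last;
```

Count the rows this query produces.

INNER JOIN keeps only pairs where the ON condition holds.
Matching on a.uid > b.uid. A NULL in a compared column never satisfies the condition.
- a (uid=2) has no partner → excluded.
- a (uid=2) has no partner → excluded.
- a (uid=7) pairs with 5 row(s) of b.
- a (uid=1) has no partner → excluded.
- a (uid=6) pairs with 5 row(s) of b.
- a (uid=3) has no partner → excluded.
- a (uid=1) has no partner → excluded.
- a (uid=NULL) has no partner → excluded.
Total: 10 rows.

10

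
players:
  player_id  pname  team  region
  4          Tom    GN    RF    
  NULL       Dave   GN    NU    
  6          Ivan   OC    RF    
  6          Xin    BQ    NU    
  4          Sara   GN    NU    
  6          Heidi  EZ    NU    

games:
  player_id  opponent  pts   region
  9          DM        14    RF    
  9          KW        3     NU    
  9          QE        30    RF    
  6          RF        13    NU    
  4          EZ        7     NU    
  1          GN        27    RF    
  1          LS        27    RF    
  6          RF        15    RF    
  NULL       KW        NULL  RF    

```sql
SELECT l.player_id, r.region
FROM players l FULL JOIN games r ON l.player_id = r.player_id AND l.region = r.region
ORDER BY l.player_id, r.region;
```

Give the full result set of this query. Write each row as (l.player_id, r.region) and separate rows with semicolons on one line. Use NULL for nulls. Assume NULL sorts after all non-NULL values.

FULL OUTER JOIN keeps every row from both sides; unmatched rows get NULL for the other side's columns.
Matching on l.player_id = r.player_id AND l.region = r.region. A NULL in a compared column never satisfies the condition.
- l (player_id=4, region=RF) has no partner → padded with NULL.
- l (player_id=NULL, region=NU) has no partner → padded with NULL.
- l (player_id=6, region=RF) pairs with 1 row(s) of r.
- l (player_id=6, region=NU) pairs with 1 row(s) of r.
- l (player_id=4, region=NU) pairs with 1 row(s) of r.
- l (player_id=6, region=NU) pairs with 1 row(s) of r.
- plus 6 unmatched r row(s), each kept with NULL l columns.

(4, NU); (4, NULL); (6, NU); (6, NU); (6, RF); (NULL, NU); (NULL, RF); (NULL, RF); (NULL, RF); (NULL, RF); (NULL, RF); (NULL, NULL)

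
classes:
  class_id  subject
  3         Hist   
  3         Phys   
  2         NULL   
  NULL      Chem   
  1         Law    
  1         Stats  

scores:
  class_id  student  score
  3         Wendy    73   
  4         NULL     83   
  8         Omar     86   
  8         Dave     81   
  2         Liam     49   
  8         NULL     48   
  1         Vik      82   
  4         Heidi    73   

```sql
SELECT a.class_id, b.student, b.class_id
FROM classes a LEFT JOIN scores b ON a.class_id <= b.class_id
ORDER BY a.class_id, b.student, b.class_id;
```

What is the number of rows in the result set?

36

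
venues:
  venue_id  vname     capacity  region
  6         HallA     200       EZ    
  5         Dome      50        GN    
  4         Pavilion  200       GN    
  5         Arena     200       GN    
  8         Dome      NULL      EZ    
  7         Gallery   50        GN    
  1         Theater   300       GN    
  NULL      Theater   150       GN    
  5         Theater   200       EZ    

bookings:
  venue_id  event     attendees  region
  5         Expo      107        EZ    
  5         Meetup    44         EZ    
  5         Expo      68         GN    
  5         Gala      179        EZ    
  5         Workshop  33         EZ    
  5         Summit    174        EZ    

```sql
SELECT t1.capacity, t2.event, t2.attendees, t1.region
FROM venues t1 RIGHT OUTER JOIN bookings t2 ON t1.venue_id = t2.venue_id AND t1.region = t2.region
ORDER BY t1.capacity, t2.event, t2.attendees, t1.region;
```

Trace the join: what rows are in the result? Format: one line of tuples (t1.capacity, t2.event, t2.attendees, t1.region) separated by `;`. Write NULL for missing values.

RIGHT JOIN keeps every row from `bookings`; unmatched rows get NULL for `venues`'s columns.
Matching on t1.venue_id = t2.venue_id AND t1.region = t2.region. A NULL in a compared column never satisfies the condition.
- t1 row (venue_id=6, region=EZ): no match.
- t1 row (venue_id=5, region=GN): matches 1 t2 row(s) → 1 output row(s).
- t1 row (venue_id=4, region=GN): no match.
- t1 row (venue_id=5, region=GN): matches 1 t2 row(s) → 1 output row(s).
- t1 row (venue_id=8, region=EZ): no match.
- t1 row (venue_id=7, region=GN): no match.
- t1 row (venue_id=1, region=GN): no match.
- t1 row (venue_id=NULL, region=GN): no match.
- t1 row (venue_id=5, region=EZ): matches 5 t2 row(s) → 5 output row(s).
- every t2 row matched at least one t1 row.
After projecting and ordering:
t1.capacity | t2.event | t2.attendees | t1.region
50 | Expo | 68 | GN
200 | Expo | 68 | GN
200 | Expo | 107 | EZ
200 | Gala | 179 | EZ
200 | Meetup | 44 | EZ
200 | Summit | 174 | EZ
200 | Workshop | 33 | EZ

(50, Expo, 68, GN); (200, Expo, 68, GN); (200, Expo, 107, EZ); (200, Gala, 179, EZ); (200, Meetup, 44, EZ); (200, Summit, 174, EZ); (200, Workshop, 33, EZ)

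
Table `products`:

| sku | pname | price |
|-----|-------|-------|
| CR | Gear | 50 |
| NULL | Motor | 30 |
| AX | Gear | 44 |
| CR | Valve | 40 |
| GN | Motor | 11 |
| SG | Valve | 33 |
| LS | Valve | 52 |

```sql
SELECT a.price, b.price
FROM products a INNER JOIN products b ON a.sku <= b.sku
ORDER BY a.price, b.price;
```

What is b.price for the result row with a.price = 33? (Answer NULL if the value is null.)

INNER JOIN keeps only pairs where the ON condition holds.
Matching on a.sku <= b.sku. A NULL in a compared column never satisfies the condition.
- sku=CR: 5 matching b row(s), so 5 row(s) emitted.
- sku=NULL: no matching b row, dropped.
- sku=AX: 6 matching b row(s), so 6 row(s) emitted.
- sku=CR: 5 matching b row(s), so 5 row(s) emitted.
- sku=GN: 3 matching b row(s), so 3 row(s) emitted.
- sku=SG: 1 matching b row(s), so 1 row(s) emitted.
- sku=LS: 2 matching b row(s), so 2 row(s) emitted.

33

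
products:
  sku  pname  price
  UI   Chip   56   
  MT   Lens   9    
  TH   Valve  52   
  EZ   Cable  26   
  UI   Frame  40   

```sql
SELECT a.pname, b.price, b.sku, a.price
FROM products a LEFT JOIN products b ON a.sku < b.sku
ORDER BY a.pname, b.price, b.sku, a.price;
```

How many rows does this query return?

11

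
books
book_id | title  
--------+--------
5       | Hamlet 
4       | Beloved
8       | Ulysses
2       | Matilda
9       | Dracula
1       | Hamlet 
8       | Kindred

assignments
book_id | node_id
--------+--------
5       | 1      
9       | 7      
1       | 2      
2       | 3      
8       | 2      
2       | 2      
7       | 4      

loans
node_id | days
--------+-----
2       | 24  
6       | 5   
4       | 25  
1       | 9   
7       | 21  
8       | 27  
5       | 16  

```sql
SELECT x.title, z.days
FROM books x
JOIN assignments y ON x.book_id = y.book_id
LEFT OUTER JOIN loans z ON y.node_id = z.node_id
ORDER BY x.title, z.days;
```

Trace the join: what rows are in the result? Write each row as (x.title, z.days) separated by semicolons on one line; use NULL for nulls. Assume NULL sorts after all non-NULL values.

Step 1 — x INNER JOIN y on book_id → 7 row(s).
Then LEFT JOIN `loans z` on node_id: each of those 7 rows is kept; rows whose y.node_id has no match in z get NULL for z's columns.

(Dracula, 21); (Hamlet, 9); (Hamlet, 24); (Kindred, 24); (Matilda, 24); (Matilda, NULL); (Ulysses, 24)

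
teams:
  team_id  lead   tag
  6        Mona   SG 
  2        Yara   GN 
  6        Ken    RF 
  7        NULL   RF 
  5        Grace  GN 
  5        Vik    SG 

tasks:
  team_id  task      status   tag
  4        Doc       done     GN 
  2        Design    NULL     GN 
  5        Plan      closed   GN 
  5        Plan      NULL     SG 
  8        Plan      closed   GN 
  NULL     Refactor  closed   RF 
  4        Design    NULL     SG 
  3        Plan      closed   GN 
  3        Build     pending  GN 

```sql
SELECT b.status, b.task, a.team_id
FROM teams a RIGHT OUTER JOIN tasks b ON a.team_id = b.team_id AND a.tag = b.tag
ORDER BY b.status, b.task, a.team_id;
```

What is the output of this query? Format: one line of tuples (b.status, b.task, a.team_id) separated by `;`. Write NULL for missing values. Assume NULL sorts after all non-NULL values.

(closed, Plan, 5); (closed, Plan, NULL); (closed, Plan, NULL); (closed, Refactor, NULL); (done, Doc, NULL); (pending, Build, NULL); (NULL, Design, 2); (NULL, Design, NULL); (NULL, Plan, 5)

RIGHT JOIN keeps every row from `tasks`; unmatched rows get NULL for `teams`'s columns.
Matching on a.team_id = b.team_id AND a.tag = b.tag. A NULL in a compared column never satisfies the condition.
- a row (team_id=6, tag=SG): no match.
- a row (team_id=2, tag=GN): matches 1 b row(s) → 1 output row(s).
- a row (team_id=6, tag=RF): no match.
- a row (team_id=7, tag=RF): no match.
- a row (team_id=5, tag=GN): matches 1 b row(s) → 1 output row(s).
- a row (team_id=5, tag=SG): matches 1 b row(s) → 1 output row(s).
- 6 b row(s) had no a match → kept, a columns NULL.
After projecting and ordering:
b.status | b.task | a.team_id
closed | Plan | 5
closed | Plan | NULL
closed | Plan | NULL
closed | Refactor | NULL
done | Doc | NULL
pending | Build | NULL
NULL | Design | 2
NULL | Design | NULL
NULL | Plan | 5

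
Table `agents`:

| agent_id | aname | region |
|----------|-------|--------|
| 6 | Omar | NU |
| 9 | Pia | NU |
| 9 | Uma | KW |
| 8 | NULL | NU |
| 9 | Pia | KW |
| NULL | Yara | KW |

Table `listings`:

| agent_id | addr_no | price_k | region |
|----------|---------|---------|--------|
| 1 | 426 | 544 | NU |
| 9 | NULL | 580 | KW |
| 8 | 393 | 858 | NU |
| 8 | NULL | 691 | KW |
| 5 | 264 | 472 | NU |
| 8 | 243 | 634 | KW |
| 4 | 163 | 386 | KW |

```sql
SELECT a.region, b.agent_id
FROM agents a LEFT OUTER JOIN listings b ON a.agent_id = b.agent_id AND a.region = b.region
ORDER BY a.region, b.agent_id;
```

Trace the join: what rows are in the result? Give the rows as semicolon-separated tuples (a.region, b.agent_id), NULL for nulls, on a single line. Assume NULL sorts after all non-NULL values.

LEFT JOIN keeps every row from `agents`; unmatched rows get NULL for `listings`'s columns.
Matching on a.agent_id = b.agent_id AND a.region = b.region. A NULL in a compared column never satisfies the condition.
- agent_id=6, region=NU: no b row matches, row kept with b columns NULL.
- agent_id=9, region=NU: no b row matches, row kept with b columns NULL.
- agent_id=9, region=KW: 1 matching b row(s), so 1 row(s) emitted.
- agent_id=8, region=NU: 1 matching b row(s), so 1 row(s) emitted.
- agent_id=9, region=KW: 1 matching b row(s), so 1 row(s) emitted.
- agent_id=NULL, region=KW: no b row matches, row kept with b columns NULL.
After projecting and ordering:
a.region | b.agent_id
KW | 9
KW | 9
KW | NULL
NU | 8
NU | NULL
NU | NULL

(KW, 9); (KW, 9); (KW, NULL); (NU, 8); (NU, NULL); (NU, NULL)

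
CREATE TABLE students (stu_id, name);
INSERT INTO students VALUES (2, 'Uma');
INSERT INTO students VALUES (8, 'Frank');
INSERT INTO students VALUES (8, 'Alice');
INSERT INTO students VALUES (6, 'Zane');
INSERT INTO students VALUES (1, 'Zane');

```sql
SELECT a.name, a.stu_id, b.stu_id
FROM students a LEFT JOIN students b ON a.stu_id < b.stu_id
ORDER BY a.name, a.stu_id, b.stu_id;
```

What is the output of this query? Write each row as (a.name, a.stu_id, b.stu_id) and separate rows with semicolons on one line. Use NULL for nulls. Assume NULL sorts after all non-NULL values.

LEFT JOIN keeps every row from `students a`; unmatched rows get NULL for `students b`'s columns.
Matching on a.stu_id < b.stu_id.
- a row (stu_id=2): matches 3 b row(s) → 3 output row(s).
- a row (stu_id=8): no match → kept, b columns NULL.
- a row (stu_id=8): no match → kept, b columns NULL.
- a row (stu_id=6): matches 2 b row(s) → 2 output row(s).
- a row (stu_id=1): matches 4 b row(s) → 4 output row(s).

(Alice, 8, NULL); (Frank, 8, NULL); (Uma, 2, 6); (Uma, 2, 8); (Uma, 2, 8); (Zane, 1, 2); (Zane, 1, 6); (Zane, 1, 8); (Zane, 1, 8); (Zane, 6, 8); (Zane, 6, 8)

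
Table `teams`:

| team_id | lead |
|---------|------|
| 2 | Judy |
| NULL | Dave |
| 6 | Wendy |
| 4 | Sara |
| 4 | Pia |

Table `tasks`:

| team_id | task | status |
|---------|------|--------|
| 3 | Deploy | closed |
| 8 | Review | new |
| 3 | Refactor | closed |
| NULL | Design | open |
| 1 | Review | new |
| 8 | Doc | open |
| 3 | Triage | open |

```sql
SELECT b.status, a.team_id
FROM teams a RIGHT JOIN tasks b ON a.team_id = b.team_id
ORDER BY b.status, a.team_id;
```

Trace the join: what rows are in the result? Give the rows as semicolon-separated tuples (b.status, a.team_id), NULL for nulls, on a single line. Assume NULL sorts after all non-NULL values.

RIGHT JOIN keeps every row from `tasks`; unmatched rows get NULL for `teams`'s columns.
Matching on a.team_id = b.team_id. A NULL in a compared column never satisfies the condition.
- team_id=2: no matching b row.
- team_id=NULL: no matching b row.
- team_id=6: no matching b row.
- team_id=4: no matching b row.
- team_id=4: no matching b row.
- 7 b row(s) had no a match → kept, a columns NULL.
After projecting and ordering:
b.status | a.team_id
closed | NULL
closed | NULL
new | NULL
new | NULL
open | NULL
open | NULL
open | NULL

(closed, NULL); (closed, NULL); (new, NULL); (new, NULL); (open, NULL); (open, NULL); (open, NULL)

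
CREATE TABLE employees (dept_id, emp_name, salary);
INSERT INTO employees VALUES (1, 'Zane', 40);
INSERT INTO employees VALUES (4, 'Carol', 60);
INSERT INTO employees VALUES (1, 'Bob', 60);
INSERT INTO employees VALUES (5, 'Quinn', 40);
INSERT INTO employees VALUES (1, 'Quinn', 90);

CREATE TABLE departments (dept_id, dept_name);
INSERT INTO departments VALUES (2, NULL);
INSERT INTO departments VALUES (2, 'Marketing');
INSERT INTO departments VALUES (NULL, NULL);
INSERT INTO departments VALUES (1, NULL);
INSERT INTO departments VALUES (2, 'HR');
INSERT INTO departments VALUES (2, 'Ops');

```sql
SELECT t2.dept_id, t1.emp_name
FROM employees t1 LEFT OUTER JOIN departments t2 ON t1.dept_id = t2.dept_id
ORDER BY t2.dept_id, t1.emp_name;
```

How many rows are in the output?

5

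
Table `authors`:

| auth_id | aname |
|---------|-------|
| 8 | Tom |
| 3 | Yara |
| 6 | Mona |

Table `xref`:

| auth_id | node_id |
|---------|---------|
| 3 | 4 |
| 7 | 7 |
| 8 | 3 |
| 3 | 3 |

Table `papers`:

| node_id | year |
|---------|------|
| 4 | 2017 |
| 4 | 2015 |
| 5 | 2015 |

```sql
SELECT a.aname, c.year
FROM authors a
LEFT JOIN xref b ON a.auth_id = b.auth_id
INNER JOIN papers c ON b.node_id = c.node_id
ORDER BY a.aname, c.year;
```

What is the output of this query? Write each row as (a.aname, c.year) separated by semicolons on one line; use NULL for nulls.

Joins associate left-to-right: authors LEFT JOIN xref on auth_id gives 4 intermediate row(s).
Then INNER JOIN `papers c` on node_id: keep only rows whose b.node_id appears in c.

(Yara, 2015); (Yara, 2017)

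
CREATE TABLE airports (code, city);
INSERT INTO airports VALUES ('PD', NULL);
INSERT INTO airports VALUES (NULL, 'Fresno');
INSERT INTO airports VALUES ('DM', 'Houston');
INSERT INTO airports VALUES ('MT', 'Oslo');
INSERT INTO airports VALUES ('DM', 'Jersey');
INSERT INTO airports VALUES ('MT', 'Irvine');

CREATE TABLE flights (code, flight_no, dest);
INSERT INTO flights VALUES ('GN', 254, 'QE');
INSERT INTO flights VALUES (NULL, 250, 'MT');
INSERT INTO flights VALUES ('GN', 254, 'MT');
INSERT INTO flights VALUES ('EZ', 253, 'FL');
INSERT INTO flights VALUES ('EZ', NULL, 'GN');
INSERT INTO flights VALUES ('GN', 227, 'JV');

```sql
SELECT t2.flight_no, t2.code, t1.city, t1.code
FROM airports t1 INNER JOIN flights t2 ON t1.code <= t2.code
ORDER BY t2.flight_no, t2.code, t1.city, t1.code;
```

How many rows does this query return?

INNER JOIN keeps only pairs where the ON condition holds.
Matching on t1.code <= t2.code. A NULL in a compared column never satisfies the condition.
- code=PD: no matching t2 row, dropped.
- code=NULL: no matching t2 row, dropped.
- code=DM: 5 matching t2 row(s), so 5 row(s) emitted.
- code=MT: no matching t2 row, dropped.
- code=DM: 5 matching t2 row(s), so 5 row(s) emitted.
- code=MT: no matching t2 row, dropped.
Total: 10 rows.

10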